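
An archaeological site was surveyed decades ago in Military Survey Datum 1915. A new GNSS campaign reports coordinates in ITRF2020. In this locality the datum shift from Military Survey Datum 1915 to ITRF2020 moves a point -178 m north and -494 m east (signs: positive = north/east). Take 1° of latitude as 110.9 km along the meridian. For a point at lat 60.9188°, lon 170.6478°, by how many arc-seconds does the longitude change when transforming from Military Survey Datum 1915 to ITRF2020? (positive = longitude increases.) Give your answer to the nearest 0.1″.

Δλ = -33.0″

At latitude 60.9188°, cos φ = 0.486049.
1° of longitude at this latitude = 110.9 × cos φ = 53.90 km, so Δλ = -494.0 / 53902.8 = -0.0091646° = -32.993″.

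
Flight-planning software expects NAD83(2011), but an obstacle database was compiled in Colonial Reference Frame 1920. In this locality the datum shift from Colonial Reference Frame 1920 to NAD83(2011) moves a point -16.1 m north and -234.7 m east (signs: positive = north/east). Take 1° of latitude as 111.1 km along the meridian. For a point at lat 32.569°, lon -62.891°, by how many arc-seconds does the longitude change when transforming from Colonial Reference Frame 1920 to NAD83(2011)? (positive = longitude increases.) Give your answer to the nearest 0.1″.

At latitude 32.569°, cos φ = 0.842744.
1° of longitude at this latitude = 111.1 × cos φ = 93.63 km, so Δλ = -234.7 / 93628.8 = -0.0025067° = -9.024″.

Δλ = -9.0″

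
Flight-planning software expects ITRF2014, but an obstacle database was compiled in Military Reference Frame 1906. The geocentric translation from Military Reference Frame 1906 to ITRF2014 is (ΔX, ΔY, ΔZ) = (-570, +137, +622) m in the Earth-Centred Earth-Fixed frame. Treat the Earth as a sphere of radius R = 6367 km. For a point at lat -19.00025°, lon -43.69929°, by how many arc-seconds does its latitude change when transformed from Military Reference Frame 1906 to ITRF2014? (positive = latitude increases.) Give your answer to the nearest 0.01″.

sin φ = -0.325572, cos φ = 0.945517, sin λ = -0.690873, cos λ = 0.722976.
North component: ΔN = −sin φ cos λ·ΔX − sin φ sin λ·ΔY + cos φ·ΔZ = −(-0.325572)(0.722976)(-570) − (-0.325572)(-0.690873)(137) + (0.945517)(622) = 423.13 m.
1° of latitude spans πR/180 = 111125 m, so Δφ = 423.13 / 111125 × 3600 = 13.708″.

Δφ = 13.71″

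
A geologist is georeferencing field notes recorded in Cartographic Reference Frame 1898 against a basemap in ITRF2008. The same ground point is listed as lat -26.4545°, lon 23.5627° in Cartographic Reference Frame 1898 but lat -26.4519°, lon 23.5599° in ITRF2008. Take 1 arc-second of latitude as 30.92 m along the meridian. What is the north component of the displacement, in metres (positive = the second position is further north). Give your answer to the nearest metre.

Δφ = -26.4519° − -26.4545° = +0.0026°; Δλ = 23.5599° − 23.5627° = -0.0028°.
1° of latitude = 3600 × 30.92 = 111312 m.
ΔN = Δφ × 111312 = 289.4 m; ΔE = Δλ × 111312 × cos(-26.4545°) = -0.0028 × 111312 × 0.895288 = -279.0 m.

ΔN = 289 m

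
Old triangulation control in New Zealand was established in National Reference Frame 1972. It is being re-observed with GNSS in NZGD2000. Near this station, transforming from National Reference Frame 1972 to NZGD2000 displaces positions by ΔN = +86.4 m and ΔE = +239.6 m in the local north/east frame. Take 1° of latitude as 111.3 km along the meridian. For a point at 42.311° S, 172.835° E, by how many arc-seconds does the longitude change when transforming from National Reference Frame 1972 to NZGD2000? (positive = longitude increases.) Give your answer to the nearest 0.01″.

Δλ = 10.48″

At latitude -42.311°, cos φ = 0.739502.
1° of longitude at this latitude = 111.3 × cos φ = 82.31 km, so Δλ = 239.6 / 82306.6 = 0.0029111° = 10.480″.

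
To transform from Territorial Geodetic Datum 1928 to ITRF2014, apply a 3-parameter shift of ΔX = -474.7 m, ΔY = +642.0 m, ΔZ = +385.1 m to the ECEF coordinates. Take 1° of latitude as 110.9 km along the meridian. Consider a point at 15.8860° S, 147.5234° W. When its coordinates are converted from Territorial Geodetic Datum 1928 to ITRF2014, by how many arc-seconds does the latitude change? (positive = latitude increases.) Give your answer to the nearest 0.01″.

sin φ = -0.273724, cos φ = 0.961808, sin λ = -0.536955, cos λ = -0.843611.
North component: ΔN = −sin φ cos λ·ΔX − sin φ sin λ·ΔY + cos φ·ΔZ = −(-0.273724)(-0.843611)(-474.7) − (-0.273724)(-0.536955)(642.0) + (0.961808)(385.1) = 385.65 m.
1° of latitude spans 110900 m, so Δφ = 385.65 / 110900 × 3600 = 12.519″.

Δφ = 12.52″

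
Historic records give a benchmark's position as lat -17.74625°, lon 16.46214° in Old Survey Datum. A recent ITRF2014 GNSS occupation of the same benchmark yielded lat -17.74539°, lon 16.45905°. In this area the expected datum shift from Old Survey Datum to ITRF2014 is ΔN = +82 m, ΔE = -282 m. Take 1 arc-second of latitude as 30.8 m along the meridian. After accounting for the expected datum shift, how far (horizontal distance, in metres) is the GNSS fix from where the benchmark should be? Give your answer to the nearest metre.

Observed coordinate differences: Δφ = +0.00086°, Δλ = -0.00309°.
Converting to metres (1° lat = 110880 m, cos φ = 0.952416): observed ΔN = 95.4 m, observed ΔE = -326.3 m.
Subtracting the expected shift leaves a residual of 95.4 − (82) = 13.4 m north and -326.3 − (-282) = -44.3 m east.
Residual distance = √(13.4² + (-44.3)²) = 46.3 m.

46 m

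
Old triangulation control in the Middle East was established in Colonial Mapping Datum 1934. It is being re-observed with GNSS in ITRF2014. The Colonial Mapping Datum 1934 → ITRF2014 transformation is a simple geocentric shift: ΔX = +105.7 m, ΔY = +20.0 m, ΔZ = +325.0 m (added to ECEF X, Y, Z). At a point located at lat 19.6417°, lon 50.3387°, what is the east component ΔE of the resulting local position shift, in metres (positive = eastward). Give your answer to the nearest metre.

ΔE = -69 m

At φ = 19.6417°, λ = 50.3387°: sin φ = 0.336137, cos φ = 0.941813, sin λ = 0.769831, cos λ = 0.638248.
ΔE = −sin λ·ΔX + cos λ·ΔY = −(0.769831)·(105.7) + (0.638248)·(20.0) = -68.61 m.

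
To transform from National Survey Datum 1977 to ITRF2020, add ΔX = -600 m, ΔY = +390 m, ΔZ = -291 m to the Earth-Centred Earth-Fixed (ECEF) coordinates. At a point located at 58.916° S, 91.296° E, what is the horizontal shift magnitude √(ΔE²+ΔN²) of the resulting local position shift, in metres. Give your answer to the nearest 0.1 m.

At φ = -58.916°, λ = 91.296°: sin φ = -0.856411, cos φ = 0.516294, sin λ = 0.999744, cos λ = -0.022618.
ΔE = −sin λ·ΔX + cos λ·ΔY = −(0.999744)·(-600) + (-0.022618)·(390) = 591.03 m.
ΔN = −sin φ cos λ·ΔX − sin φ sin λ·ΔY + cos φ·ΔZ = −(-0.856411)(-0.022618)(-600) − (-0.856411)(0.999744)(390) + (0.516294)(-291) = 195.30 m.
Horizontal magnitude = √(ΔE² + ΔN²) = √(591.03² + 195.30²) = 622.46 m.

622.5 m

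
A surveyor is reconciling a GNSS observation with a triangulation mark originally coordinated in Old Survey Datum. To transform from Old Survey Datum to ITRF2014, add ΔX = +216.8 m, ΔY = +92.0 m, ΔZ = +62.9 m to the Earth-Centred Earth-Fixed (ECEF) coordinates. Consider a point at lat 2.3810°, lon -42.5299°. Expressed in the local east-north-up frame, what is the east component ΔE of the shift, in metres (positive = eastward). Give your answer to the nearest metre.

The local east axis at (φ, λ) is (−sin λ, cos λ, 0), so ΔE = −sin(-42.5299°)·216.8 + cos(-42.5299°)·92.0 = 214.35 m.

ΔE = 214 m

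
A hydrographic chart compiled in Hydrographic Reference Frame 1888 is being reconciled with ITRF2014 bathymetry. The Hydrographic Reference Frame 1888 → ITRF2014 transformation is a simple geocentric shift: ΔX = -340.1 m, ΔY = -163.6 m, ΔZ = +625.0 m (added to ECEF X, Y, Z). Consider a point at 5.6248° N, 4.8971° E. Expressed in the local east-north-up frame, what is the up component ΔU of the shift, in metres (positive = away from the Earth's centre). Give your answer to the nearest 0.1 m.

ΔU = -289.9 m

At φ = 5.6248°, λ = 4.8971°: sin φ = 0.098014, cos φ = 0.995185, sin λ = 0.085366, cos λ = 0.996350.
ΔU = cos φ cos λ·ΔX + cos φ sin λ·ΔY + sin φ·ΔZ = (0.995185)(0.996350)(-340.1) + (0.995185)(0.085366)(-163.6) + (0.098014)(625.0) = -289.87 m.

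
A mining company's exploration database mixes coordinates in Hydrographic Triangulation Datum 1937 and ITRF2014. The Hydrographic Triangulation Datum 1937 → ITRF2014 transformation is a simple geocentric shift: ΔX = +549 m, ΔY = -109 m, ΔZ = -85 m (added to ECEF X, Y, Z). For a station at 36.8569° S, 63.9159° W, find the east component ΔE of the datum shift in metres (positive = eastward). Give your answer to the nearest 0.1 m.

The local east axis at (φ, λ) is (−sin λ, cos λ, 0), so ΔE = −sin(-63.9159°)·549 + cos(-63.9159°)·(-109) = 445.16 m.

ΔE = 445.2 m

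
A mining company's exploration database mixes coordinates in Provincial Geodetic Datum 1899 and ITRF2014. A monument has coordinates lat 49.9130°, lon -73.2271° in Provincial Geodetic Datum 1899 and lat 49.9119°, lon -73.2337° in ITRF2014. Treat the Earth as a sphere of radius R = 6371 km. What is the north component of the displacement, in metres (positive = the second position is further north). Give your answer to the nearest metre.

Δφ = 49.9119° − 49.9130° = -0.0011°; Δλ = -73.2337° − -73.2271° = -0.0066°.
1° along a meridian = πR/180 = 111195 m.
ΔN = Δφ × 111195 = -122.3 m; ΔE = Δλ × 111195 × cos(49.9130°) = -0.0066 × 111195 × 0.643950 = -472.6 m.

ΔN = -122 m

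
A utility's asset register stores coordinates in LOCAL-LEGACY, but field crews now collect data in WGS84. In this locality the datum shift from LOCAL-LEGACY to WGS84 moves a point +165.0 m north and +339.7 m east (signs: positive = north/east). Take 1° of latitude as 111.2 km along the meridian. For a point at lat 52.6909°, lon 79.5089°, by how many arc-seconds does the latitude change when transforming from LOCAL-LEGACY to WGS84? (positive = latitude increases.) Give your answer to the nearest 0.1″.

1° of latitude = 111.2 km, so Δφ = 165.0 / 111200 = 0.0014838° = 5.342″.

Δφ = 5.3″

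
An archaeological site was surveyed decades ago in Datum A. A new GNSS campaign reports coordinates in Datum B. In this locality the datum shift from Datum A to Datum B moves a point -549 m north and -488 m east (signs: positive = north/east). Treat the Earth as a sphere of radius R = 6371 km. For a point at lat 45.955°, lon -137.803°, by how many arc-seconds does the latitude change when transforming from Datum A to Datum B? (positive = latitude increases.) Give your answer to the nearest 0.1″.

Δφ = -17.8″

On a sphere of radius R, 1 rad of latitude = R, so Δφ = ΔN / R = -549.0 / 6371000 = -8.6172e-05 rad = -17.774″.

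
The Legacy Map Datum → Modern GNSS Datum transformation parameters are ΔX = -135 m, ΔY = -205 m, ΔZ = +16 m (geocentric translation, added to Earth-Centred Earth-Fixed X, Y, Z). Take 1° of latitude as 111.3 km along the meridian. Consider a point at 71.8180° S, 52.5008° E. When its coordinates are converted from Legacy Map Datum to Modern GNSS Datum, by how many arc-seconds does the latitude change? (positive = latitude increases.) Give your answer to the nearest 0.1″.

sin φ = -0.950070, cos φ = 0.312036, sin λ = 0.793362, cos λ = 0.608750.
North component: ΔN = −sin φ cos λ·ΔX − sin φ sin λ·ΔY + cos φ·ΔZ = −(-0.950070)(0.608750)(-135) − (-0.950070)(0.793362)(-205) + (0.312036)(16) = -227.60 m.
1° of latitude spans 111300 m, so Δφ = -227.60 / 111300 × 3600 = -7.362″.

Δφ = -7.4″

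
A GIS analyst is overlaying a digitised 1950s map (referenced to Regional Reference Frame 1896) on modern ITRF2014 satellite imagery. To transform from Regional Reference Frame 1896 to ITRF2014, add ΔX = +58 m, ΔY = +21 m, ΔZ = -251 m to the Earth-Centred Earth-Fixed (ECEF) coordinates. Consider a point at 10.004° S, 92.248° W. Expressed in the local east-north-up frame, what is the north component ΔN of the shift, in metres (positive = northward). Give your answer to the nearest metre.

The local north axis is (−sin φ cos λ, −sin φ sin λ, cos φ), giving ΔN = -0.395 − 3.645 − 247.184 = -251.22 m.

ΔN = -251 m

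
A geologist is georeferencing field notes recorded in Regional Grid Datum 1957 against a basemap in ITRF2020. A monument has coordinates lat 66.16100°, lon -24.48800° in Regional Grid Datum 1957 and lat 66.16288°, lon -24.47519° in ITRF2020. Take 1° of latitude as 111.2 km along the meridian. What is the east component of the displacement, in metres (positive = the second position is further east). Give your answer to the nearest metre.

ΔE = 576 m

Δφ = 66.16288° − 66.16100° = +0.00188°; Δλ = -24.47519° − -24.48800° = +0.01281°.
ΔN = Δφ × 111200 = 209.1 m; ΔE = Δλ × 111200 × cos(66.16100°) = +0.01281 × 111200 × 0.404168 = 575.7 m.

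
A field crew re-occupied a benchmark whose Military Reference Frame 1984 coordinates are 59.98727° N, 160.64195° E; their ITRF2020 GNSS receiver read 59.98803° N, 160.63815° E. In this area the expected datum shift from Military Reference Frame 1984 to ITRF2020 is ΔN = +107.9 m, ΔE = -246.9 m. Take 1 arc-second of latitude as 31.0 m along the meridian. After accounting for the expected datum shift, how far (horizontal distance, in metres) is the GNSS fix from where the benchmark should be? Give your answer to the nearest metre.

Observed coordinate differences: Δφ = +0.00076°, Δλ = -0.00380°.
Converting to metres (1° lat = 111600 m, cos φ = 0.500192): observed ΔN = 84.8 m, observed ΔE = -212.1 m.
Subtracting the expected shift leaves a residual of 84.8 − (107.9) = -23.1 m north and -212.1 − (-246.9) = 34.8 m east.
Residual distance = √((-23.1)² + 34.8²) = 41.7 m.

42 m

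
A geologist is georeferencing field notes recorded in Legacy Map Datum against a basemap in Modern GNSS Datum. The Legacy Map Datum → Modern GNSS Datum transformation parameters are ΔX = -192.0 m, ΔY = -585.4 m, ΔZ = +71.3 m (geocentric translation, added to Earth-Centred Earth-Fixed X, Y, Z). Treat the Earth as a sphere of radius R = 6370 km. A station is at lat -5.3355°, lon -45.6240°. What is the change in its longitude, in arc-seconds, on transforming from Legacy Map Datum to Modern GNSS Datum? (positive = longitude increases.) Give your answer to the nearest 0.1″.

sin φ = -0.092988, cos φ = 0.995667, sin λ = -0.714766, cos λ = 0.699364.
East component: ΔE = −sin λ·ΔX + cos λ·ΔY = −(-0.714766)(-192.0) + (0.699364)(-585.4) = -546.64 m.
1° of latitude spans πR/180 = 111177 m; at latitude φ, 1° of longitude spans that × cos φ = 110695.8 m, so Δλ = -546.64 / 110695.8 × 3600 = -17.778″.

Δλ = -17.8″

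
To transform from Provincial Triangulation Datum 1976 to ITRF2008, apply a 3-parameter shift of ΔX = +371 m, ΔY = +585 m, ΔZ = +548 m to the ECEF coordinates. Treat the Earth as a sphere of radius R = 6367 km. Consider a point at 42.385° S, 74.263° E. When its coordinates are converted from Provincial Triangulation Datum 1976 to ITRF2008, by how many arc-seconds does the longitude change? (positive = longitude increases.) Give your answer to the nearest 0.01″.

sin φ = -0.674109, cos φ = 0.738632, sin λ = 0.962517, cos λ = 0.271222.
East component: ΔE = −sin λ·ΔX + cos λ·ΔY = −(0.962517)(371) + (0.271222)(585) = -198.43 m.
1° of latitude spans πR/180 = 111125 m; at latitude φ, 1° of longitude spans that × cos φ = 82080.5 m, so Δλ = -198.43 / 82080.5 × 3600 = -8.703″.

Δλ = -8.70″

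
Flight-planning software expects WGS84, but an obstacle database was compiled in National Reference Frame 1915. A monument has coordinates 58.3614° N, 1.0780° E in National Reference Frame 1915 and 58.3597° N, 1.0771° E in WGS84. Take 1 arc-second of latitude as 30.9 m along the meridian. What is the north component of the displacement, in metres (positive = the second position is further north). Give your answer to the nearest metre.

Δφ = 58.3597° − 58.3614° = -0.0017°; Δλ = 1.0771° − 1.0780° = -0.0009°.
1° of latitude = 3600 × 30.90 = 111240 m.
ΔN = Δφ × 111240 = -189.1 m; ΔE = Δλ × 111240 × cos(58.3614°) = -0.0009 × 111240 × 0.524560 = -52.5 m.

ΔN = -189 m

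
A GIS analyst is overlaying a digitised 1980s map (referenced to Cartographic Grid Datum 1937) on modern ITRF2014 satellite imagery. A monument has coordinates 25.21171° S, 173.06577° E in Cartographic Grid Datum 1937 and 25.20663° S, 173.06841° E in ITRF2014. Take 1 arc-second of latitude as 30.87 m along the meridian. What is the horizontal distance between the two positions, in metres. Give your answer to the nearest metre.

624 m

Δφ = -25.20663° − -25.21171° = +0.00508°; Δλ = 173.06841° − 173.06577° = +0.00264°.
1° of latitude = 3600 × 30.87 = 111132 m.
ΔN = Δφ × 111132 = 564.6 m; ΔE = Δλ × 111132 × cos(-25.21171°) = +0.00264 × 111132 × 0.904740 = 265.4 m.
Distance = √(ΔE² + ΔN²) = √(265.4² + 564.6²) = 623.8 m.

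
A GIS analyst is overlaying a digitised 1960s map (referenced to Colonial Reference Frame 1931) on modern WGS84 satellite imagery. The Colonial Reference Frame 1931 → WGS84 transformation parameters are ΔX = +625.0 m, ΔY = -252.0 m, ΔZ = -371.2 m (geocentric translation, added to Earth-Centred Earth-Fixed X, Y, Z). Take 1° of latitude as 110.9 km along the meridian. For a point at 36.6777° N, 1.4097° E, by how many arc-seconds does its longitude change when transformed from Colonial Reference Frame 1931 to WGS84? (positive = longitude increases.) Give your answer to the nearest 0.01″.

sin φ = 0.597313, cos φ = 0.802008, sin λ = 0.024601, cos λ = 0.999697.
East component: ΔE = −sin λ·ΔX + cos λ·ΔY = −(0.024601)(625.0) + (0.999697)(-252.0) = -267.30 m.
1° of latitude spans 110900 m; at latitude φ, 1° of longitude spans that × cos φ = 88942.7 m, so Δλ = -267.30 / 88942.7 × 3600 = -10.819″.

Δλ = -10.82″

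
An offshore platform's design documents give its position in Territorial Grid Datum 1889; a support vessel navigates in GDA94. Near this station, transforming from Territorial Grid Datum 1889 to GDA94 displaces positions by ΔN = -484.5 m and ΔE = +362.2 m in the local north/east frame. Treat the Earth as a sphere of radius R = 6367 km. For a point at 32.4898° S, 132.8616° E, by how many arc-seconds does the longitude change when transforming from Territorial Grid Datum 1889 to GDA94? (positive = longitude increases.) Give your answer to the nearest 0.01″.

Δλ = 13.91″

At latitude -32.4898°, cos φ = 0.843487.
One radian of longitude at latitude φ spans R cos φ, so Δλ = ΔE / (R cos φ) = 362.2 / (6367000 × 0.843487) = 6.7443e-05 rad = 13.911″.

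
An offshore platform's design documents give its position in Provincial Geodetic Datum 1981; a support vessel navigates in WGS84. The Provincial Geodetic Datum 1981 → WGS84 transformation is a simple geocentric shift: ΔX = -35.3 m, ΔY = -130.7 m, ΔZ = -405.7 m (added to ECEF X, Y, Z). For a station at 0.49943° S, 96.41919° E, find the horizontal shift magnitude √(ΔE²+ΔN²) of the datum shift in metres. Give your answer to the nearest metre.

The local east axis at (φ, λ) is (−sin λ, cos λ, 0), so ΔE = −sin(96.41919°)·(-35.3) + cos(96.41919°)·(-130.7) = 49.69 m.
The local north axis is (−sin φ cos λ, −sin φ sin λ, cos φ), giving ΔN = 0.034 − 1.132 − 405.685 = -406.78 m.
Horizontal magnitude = √(ΔE² + ΔN²) = √(49.69² + (-406.78)²) = 409.81 m.

410 m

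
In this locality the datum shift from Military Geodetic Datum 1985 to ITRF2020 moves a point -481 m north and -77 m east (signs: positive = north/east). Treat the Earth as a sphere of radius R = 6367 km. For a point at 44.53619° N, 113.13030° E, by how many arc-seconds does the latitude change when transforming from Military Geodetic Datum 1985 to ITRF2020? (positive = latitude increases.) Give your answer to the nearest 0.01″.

Δφ = -15.58″

On a sphere of radius R, 1 rad of latitude = R, so Δφ = ΔN / R = -481.0 / 6367000 = -7.5546e-05 rad = -15.582″.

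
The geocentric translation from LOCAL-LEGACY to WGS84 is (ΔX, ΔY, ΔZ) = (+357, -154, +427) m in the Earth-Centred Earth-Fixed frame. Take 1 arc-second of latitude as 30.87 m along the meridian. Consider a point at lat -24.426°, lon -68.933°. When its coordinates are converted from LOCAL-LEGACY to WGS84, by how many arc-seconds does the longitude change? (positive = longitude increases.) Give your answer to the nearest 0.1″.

sin φ = -0.413518, cos φ = 0.910496, sin λ = -0.933161, cos λ = 0.359459.
East component: ΔE = −sin λ·ΔX + cos λ·ΔY = −(-0.933161)(357) + (0.359459)(-154) = 277.78 m.
1° of latitude spans 3600 × 30.87 = 111132 m; at latitude φ, 1° of longitude spans that × cos φ = 101185.3 m, so Δλ = 277.78 / 101185.3 × 3600 = 9.883″.

Δλ = 9.9″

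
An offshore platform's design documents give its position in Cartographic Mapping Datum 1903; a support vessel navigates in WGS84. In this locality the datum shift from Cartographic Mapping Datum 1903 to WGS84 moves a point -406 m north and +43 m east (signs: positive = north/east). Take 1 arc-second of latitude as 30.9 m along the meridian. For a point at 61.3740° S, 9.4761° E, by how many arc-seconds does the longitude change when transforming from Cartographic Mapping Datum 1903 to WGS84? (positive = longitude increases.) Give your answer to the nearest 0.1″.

Δλ = 2.9″

At latitude -61.3740°, cos φ = 0.479090.
1″ of longitude at this latitude = 30.90 × cos φ = 14.8039 m, so Δλ = 43.0 / 14.8039 = 2.905″.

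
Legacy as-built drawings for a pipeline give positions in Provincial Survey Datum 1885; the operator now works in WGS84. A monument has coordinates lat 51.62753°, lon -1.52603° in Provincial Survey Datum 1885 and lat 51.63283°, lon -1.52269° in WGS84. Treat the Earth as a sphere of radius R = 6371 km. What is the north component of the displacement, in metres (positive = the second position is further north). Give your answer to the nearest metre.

ΔN = 589 m

Δφ = 51.63283° − 51.62753° = +0.00530°; Δλ = -1.52269° − -1.52603° = +0.00334°.
1° along a meridian = πR/180 = 111195 m.
ΔN = Δφ × 111195 = 589.3 m; ΔE = Δλ × 111195 × cos(51.62753°) = +0.00334 × 111195 × 0.620771 = 230.5 m.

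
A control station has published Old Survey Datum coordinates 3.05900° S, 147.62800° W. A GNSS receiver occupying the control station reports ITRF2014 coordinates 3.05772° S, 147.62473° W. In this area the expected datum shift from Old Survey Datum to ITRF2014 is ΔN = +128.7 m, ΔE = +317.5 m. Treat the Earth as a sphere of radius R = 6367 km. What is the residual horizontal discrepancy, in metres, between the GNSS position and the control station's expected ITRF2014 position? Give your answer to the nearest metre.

Observed coordinate differences: Δφ = +0.00128°, Δλ = +0.00327°.
Converting to metres (1° lat = 111125 m, cos φ = 0.998575): observed ΔN = 142.2 m, observed ΔE = 362.9 m.
Subtracting the expected shift leaves a residual of 142.2 − (128.7) = 13.5 m north and 362.9 − (317.5) = 45.4 m east.
Residual distance = √(13.5² + 45.4²) = 47.3 m.

47 m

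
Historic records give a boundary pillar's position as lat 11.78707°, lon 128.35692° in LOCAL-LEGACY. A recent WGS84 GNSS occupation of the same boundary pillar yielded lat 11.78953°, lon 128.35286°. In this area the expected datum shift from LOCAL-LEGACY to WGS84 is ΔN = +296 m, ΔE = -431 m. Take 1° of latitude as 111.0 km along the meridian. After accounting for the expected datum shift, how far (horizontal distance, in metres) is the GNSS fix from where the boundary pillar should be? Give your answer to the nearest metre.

Observed coordinate differences: Δφ = +0.00246°, Δλ = -0.00406°.
Converting to metres (1° lat = 111000 m, cos φ = 0.978914): observed ΔN = 273.1 m, observed ΔE = -441.2 m.
Subtracting the expected shift leaves a residual of 273.1 − (296) = -22.9 m north and -441.2 − (-431) = -10.2 m east.
Residual distance = √((-22.9)² + (-10.2)²) = 25.1 m.

25 m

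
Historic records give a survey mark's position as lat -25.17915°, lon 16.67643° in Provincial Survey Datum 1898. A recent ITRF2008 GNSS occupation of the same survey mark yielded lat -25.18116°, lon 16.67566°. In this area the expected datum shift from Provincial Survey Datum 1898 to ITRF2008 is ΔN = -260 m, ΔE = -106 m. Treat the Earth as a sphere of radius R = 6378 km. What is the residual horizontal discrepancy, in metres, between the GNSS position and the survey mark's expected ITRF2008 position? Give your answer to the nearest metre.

46 m

Observed coordinate differences: Δφ = -0.00201°, Δλ = -0.00077°.
Converting to metres (1° lat = 111317 m, cos φ = 0.904982): observed ΔN = -223.7 m, observed ΔE = -77.6 m.
Subtracting the expected shift leaves a residual of -223.7 − (-260) = 36.3 m north and -77.6 − (-106) = 28.4 m east.
Residual distance = √(36.3² + 28.4²) = 46.1 m.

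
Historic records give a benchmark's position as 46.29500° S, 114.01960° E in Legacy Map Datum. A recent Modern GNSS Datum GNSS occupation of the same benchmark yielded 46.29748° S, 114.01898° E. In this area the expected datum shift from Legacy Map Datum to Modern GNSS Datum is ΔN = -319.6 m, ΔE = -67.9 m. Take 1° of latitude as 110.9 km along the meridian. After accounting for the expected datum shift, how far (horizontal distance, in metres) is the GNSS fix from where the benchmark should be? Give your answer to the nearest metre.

Observed coordinate differences: Δφ = -0.00248°, Δλ = -0.00062°.
Converting to metres (1° lat = 110900 m, cos φ = 0.690945): observed ΔN = -275.0 m, observed ΔE = -47.5 m.
Subtracting the expected shift leaves a residual of -275.0 − (-319.6) = 44.6 m north and -47.5 − (-67.9) = 20.4 m east.
Residual distance = √(44.6² + 20.4²) = 49.0 m.

49 m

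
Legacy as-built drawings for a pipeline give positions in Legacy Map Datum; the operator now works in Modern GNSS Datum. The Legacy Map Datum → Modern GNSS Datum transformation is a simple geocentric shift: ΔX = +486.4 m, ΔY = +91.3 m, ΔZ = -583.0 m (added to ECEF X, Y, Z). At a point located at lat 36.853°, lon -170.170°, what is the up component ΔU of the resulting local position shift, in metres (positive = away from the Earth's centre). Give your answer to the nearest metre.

ΔU = -746 m

At φ = 36.853°, λ = -170.170°: sin φ = 0.599764, cos φ = 0.800177, sin λ = -0.170725, cos λ = -0.985319.
ΔU = cos φ cos λ·ΔX + cos φ sin λ·ΔY + sin φ·ΔZ = (0.800177)(-0.985319)(486.4) + (0.800177)(-0.170725)(91.3) + (0.599764)(-583.0) = -745.63 m.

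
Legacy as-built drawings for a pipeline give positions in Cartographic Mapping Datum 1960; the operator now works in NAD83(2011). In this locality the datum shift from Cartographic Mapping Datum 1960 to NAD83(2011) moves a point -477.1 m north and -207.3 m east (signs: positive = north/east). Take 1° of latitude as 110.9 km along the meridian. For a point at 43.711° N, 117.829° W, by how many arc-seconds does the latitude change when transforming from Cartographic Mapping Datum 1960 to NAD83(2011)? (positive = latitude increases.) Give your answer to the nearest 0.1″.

Δφ = -15.5″

1° of latitude = 110.9 km, so Δφ = -477.1 / 110900 = -0.0043021° = -15.487″.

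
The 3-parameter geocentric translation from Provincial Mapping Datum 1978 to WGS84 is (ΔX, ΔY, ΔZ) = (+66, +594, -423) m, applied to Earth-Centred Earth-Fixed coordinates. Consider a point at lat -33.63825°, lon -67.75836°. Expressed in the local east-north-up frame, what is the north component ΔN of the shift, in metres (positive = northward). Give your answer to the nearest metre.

ΔN = -643 m

The local north axis is (−sin φ cos λ, −sin φ sin λ, cos φ), giving ΔN = 13.839 − 304.562 − 352.169 = -642.89 m.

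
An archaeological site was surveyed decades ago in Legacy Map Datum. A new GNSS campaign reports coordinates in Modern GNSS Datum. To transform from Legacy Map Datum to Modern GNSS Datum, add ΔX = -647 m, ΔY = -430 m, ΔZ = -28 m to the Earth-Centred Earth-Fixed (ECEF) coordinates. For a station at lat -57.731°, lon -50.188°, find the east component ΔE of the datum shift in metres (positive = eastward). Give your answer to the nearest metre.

ΔE = -772 m

The local east axis at (φ, λ) is (−sin λ, cos λ, 0), so ΔE = −sin(-50.188°)·(-647) + cos(-50.188°)·(-430) = -772.31 m.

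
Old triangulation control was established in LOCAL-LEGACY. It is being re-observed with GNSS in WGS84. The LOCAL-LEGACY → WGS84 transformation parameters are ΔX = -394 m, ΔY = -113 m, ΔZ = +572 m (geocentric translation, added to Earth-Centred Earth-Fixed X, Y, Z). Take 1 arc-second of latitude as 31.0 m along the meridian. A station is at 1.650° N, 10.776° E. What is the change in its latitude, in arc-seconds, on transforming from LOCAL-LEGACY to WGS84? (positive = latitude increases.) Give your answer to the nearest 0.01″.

Δφ = 18.82″

sin φ = 0.028794, cos φ = 0.999585, sin λ = 0.186970, cos λ = 0.982366.
North component: ΔN = −sin φ cos λ·ΔX − sin φ sin λ·ΔY + cos φ·ΔZ = −(0.028794)(0.982366)(-394) − (0.028794)(0.186970)(-113) + (0.999585)(572) = 583.52 m.
1° of latitude spans 3600 × 31.00 = 111600 m, so Δφ = 583.52 / 111600 × 3600 = 18.823″.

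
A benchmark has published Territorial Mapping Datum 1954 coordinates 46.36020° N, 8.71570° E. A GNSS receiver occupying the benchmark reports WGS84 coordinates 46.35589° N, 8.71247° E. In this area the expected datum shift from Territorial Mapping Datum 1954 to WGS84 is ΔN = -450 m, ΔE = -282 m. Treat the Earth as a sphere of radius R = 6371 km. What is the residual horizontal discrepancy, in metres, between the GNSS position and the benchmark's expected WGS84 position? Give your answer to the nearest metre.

Observed coordinate differences: Δφ = -0.00431°, Δλ = -0.00323°.
Converting to metres (1° lat = 111195 m, cos φ = 0.690122): observed ΔN = -479.3 m, observed ΔE = -247.9 m.
Subtracting the expected shift leaves a residual of -479.3 − (-450) = -29.3 m north and -247.9 − (-282) = 34.1 m east.
Residual distance = √((-29.3)² + 34.1²) = 45.0 m.

45 m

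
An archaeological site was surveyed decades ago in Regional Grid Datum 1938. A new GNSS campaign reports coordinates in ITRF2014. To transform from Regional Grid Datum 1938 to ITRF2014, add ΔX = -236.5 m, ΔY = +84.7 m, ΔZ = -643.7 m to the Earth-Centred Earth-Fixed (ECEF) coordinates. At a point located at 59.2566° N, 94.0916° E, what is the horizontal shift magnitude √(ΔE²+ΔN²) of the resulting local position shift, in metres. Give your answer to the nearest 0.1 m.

The local east axis at (φ, λ) is (−sin λ, cos λ, 0), so ΔE = −sin(94.0916°)·(-236.5) + cos(94.0916°)·84.7 = 229.85 m.
The local north axis is (−sin φ cos λ, −sin φ sin λ, cos φ), giving ΔN = -14.503 − 72.611 − 329.056 = -416.17 m.
Horizontal magnitude = √(ΔE² + ΔN²) = √(229.85² + (-416.17)²) = 475.43 m.

475.4 m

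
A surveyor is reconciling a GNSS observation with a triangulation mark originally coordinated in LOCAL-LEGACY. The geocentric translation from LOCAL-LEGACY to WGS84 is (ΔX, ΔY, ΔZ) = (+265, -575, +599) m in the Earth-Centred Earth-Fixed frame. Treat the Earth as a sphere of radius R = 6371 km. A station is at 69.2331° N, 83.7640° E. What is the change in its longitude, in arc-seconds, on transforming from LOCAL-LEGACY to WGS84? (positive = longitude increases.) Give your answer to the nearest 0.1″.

sin φ = 0.935031, cos φ = 0.354567, sin λ = 0.994083, cos λ = 0.108624.
East component: ΔE = −sin λ·ΔX + cos λ·ΔY = −(0.994083)(265) + (0.108624)(-575) = -325.89 m.
1° of latitude spans πR/180 = 111195 m; at latitude φ, 1° of longitude spans that × cos φ = 39426.0 m, so Δλ = -325.89 / 39426.0 × 3600 = -29.757″.

Δλ = -29.8″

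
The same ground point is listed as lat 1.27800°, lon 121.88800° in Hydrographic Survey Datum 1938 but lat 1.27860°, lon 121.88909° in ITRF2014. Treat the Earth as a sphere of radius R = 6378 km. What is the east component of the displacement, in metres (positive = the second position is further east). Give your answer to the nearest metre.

ΔE = 121 m

Δφ = 1.27860° − 1.27800° = +0.00060°; Δλ = 121.88909° − 121.88800° = +0.00109°.
1° along a meridian = πR/180 = 111317 m.
ΔN = Δφ × 111317 = 66.8 m; ΔE = Δλ × 111317 × cos(1.27800°) = +0.00109 × 111317 × 0.999751 = 121.3 m.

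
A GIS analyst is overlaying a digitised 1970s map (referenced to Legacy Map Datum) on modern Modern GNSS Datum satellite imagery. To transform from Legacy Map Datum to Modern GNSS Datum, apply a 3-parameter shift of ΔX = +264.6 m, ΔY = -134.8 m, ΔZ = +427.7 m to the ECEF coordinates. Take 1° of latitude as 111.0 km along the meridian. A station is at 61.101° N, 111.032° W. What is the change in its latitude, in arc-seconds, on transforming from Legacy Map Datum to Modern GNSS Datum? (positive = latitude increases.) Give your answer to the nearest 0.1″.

sin φ = 0.875473, cos φ = 0.483267, sin λ = -0.933380, cos λ = -0.358889.
North component: ΔN = −sin φ cos λ·ΔX − sin φ sin λ·ΔY + cos φ·ΔZ = −(0.875473)(-0.358889)(264.6) − (0.875473)(-0.933380)(-134.8) + (0.483267)(427.7) = 179.68 m.
1° of latitude spans 111000 m, so Δφ = 179.68 / 111000 × 3600 = 5.827″.

Δφ = 5.8″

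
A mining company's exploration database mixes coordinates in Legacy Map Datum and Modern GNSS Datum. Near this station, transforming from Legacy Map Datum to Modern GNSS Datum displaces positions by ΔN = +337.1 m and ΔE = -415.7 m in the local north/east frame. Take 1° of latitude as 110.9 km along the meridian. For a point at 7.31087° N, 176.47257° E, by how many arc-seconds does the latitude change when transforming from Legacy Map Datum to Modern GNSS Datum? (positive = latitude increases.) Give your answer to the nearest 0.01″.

Δφ = 10.94″

1° of latitude = 110.9 km, so Δφ = 337.1 / 110900 = 0.0030397° = 10.943″.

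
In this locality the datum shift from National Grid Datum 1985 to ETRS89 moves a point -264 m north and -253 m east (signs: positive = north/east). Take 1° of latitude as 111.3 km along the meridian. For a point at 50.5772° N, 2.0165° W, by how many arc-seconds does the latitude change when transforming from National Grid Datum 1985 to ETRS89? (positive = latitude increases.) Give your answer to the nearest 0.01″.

1° of latitude = 111.3 km, so Δφ = -264.0 / 111300 = -0.0023720° = -8.539″.

Δφ = -8.54″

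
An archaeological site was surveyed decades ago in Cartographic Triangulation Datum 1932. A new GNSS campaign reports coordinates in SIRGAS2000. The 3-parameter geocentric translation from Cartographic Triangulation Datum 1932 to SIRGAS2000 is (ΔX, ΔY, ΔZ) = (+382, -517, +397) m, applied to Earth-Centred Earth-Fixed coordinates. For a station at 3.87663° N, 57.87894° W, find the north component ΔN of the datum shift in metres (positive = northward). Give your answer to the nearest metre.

The local north axis is (−sin φ cos λ, −sin φ sin λ, cos φ), giving ΔN = -13.732 − 29.603 + 396.092 = 352.76 m.

ΔN = 353 m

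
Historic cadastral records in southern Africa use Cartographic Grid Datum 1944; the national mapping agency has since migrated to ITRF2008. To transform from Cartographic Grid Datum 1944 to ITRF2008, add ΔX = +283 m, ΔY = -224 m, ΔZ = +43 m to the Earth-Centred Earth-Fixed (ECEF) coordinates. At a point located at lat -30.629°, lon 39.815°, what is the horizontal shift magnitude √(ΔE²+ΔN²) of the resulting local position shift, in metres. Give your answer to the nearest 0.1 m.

The local east axis at (φ, λ) is (−sin λ, cos λ, 0), so ΔE = −sin(39.815°)·283 + cos(39.815°)·(-224) = -353.27 m.
The local north axis is (−sin φ cos λ, −sin φ sin λ, cos φ), giving ΔN = 110.748 − 73.074 + 37.001 = 74.68 m.
Horizontal magnitude = √(ΔE² + ΔN²) = √((-353.27)² + 74.68²) = 361.07 m.

361.1 m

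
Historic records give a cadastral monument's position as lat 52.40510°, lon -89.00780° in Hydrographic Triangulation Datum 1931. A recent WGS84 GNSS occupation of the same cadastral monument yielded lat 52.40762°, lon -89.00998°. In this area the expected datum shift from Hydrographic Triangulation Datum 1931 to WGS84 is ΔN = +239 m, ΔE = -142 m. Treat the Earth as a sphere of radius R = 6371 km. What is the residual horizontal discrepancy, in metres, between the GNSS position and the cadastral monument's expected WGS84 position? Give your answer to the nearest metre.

Observed coordinate differences: Δφ = +0.00252°, Δλ = -0.00218°.
Converting to metres (1° lat = 111195 m, cos φ = 0.610075): observed ΔN = 280.2 m, observed ΔE = -147.9 m.
Subtracting the expected shift leaves a residual of 280.2 − (239) = 41.2 m north and -147.9 − (-142) = -5.9 m east.
Residual distance = √(41.2² + (-5.9)²) = 41.6 m.

42 m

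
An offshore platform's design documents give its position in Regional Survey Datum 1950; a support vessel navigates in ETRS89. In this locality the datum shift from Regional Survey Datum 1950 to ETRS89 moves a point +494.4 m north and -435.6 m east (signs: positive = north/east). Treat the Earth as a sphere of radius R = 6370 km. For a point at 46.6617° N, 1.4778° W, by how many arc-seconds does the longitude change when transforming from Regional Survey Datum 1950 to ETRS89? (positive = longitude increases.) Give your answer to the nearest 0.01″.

Δλ = -20.55″

At latitude 46.6617°, cos φ = 0.686305.
One radian of longitude at latitude φ spans R cos φ, so Δλ = ΔE / (R cos φ) = -435.6 / (6370000 × 0.686305) = -9.9639e-05 rad = -20.552″.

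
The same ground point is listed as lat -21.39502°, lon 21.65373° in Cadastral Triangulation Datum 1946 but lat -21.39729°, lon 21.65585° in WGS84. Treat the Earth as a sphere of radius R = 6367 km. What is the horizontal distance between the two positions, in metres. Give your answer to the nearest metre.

Δφ = -21.39729° − -21.39502° = -0.00227°; Δλ = 21.65585° − 21.65373° = +0.00212°.
1° along a meridian = πR/180 = 111125 m.
ΔN = Δφ × 111125 = -252.3 m; ΔE = Δλ × 111125 × cos(-21.39502°) = +0.00212 × 111125 × 0.931088 = 219.4 m.
Distance = √(ΔE² + ΔN²) = √(219.4² + (-252.3)²) = 334.3 m.

334 m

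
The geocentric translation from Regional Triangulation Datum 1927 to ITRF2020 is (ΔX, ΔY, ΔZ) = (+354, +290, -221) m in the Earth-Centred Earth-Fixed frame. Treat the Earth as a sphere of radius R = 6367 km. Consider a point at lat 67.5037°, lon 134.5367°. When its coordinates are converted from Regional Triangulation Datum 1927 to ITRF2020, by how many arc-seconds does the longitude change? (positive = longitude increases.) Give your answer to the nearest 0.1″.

sin φ = 0.923904, cos φ = 0.382624, sin λ = 0.712801, cos λ = -0.701366.
East component: ΔE = −sin λ·ΔX + cos λ·ΔY = −(0.712801)(354) + (-0.701366)(290) = -455.73 m.
1° of latitude spans πR/180 = 111125 m; at latitude φ, 1° of longitude spans that × cos φ = 42519.1 m, so Δλ = -455.73 / 42519.1 × 3600 = -38.585″.

Δλ = -38.6″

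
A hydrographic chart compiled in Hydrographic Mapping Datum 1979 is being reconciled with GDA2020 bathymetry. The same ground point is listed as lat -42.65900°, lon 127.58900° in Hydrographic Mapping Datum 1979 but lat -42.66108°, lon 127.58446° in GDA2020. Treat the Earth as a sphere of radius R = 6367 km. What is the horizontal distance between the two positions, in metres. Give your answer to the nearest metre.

Δφ = -42.66108° − -42.65900° = -0.00208°; Δλ = 127.58446° − 127.58900° = -0.00454°.
1° along a meridian = πR/180 = 111125 m.
ΔN = Δφ × 111125 = -231.1 m; ΔE = Δλ × 111125 × cos(-42.65900°) = -0.00454 × 111125 × 0.735400 = -371.0 m.
Distance = √(ΔE² + ΔN²) = √((-371.0)² + (-231.1)²) = 437.1 m.

437 m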